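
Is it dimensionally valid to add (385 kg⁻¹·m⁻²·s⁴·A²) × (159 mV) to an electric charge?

Reduce each to base SI dimensions:
  (385 kg⁻¹·m⁻²·s⁴·A²) × (159 mV):  [kg⁻¹·m⁻²·s⁴·A²] · [kg·m²·s⁻³·A⁻¹] = s·A
  an electric charge:  [electric charge] = s·A
Both are s·A, so they have the same dimensions and can be added.

Yes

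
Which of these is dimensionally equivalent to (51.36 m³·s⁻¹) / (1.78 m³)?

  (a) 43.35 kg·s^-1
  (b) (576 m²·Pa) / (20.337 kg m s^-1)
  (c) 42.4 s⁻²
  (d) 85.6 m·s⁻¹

Reference: [m³·s⁻¹] / [m³] = s⁻¹.
Each option:
  (a) kg·s⁻¹
  (b) [kg·m·s⁻²] / [kg·m·s⁻¹] = s⁻¹  ← same
  (c) s⁻²
  (d) m·s⁻¹
Only (b) matches s⁻¹.

(b)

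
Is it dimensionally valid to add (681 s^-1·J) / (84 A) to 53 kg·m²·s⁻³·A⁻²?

Dimensions:
  (681 s^-1·J) / (84 A):  [kg·m²·s⁻³] / [A] = kg·m²·s⁻³·A⁻¹
  53 kg·m²·s⁻³·A⁻²:  kg·m²·s⁻³·A⁻²
kg·m²·s⁻³·A⁻¹ ≠ kg·m²·s⁻³·A⁻², so they cannot be added.

No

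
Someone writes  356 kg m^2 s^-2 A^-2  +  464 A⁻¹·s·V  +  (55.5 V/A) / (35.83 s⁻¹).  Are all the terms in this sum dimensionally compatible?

Reduce each to base SI dimensions:
  356 kg m^2 s^-2 A^-2:  kg·m²·s⁻²·A⁻²
  464 A⁻¹·s·V:  V·s·A⁻¹ = J·C⁻¹·s·A⁻¹ = kg·m²·s⁻²·A⁻²
  (55.5 V/A) / (35.83 s⁻¹):  [kg·m²·s⁻³·A⁻²] / [s⁻¹] = kg·m²·s⁻²·A⁻²
Every term reduces to kg·m²·s⁻²·A⁻².

Yes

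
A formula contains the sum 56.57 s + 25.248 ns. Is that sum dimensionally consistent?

Reduce each to base SI dimensions:
  56.57 s:  s
  25.248 ns:  s
Both are s, so they have the same dimensions and can be added.

Yes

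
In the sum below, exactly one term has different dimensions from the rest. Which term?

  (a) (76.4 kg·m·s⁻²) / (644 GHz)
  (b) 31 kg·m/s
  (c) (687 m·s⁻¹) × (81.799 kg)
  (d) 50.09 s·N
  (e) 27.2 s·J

Dimensions:
  (a) [kg·m·s⁻²] / [s⁻¹] = kg·m·s⁻¹
  (b) kg·m·s⁻¹
  (c) [m·s⁻¹] · [kg] = kg·m·s⁻¹
  (d) N·s = kg·m·s⁻²·s = kg·m·s⁻¹
  (e) J·s = N·m·s = kg·m²·s⁻¹
All reduce to kg·m·s⁻¹ except (e), which is kg·m²·s⁻¹.

(e)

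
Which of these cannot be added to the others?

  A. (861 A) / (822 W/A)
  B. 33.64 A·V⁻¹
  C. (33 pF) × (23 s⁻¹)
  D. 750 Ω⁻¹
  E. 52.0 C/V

Dimensions:
  A. [A] / [kg·m²·s⁻³·A⁻¹] = kg⁻¹·m⁻²·s³·A²
  B. A·V⁻¹ = A·(J·C⁻¹)⁻¹ = kg⁻¹·m⁻²·s³·A²
  C. [kg⁻¹·m⁻²·s⁴·A²] · [s⁻¹] = kg⁻¹·m⁻²·s³·A²
  D. Ω⁻¹ = (V·A⁻¹)⁻¹ = kg⁻¹·m⁻²·s³·A²
  E. C·V⁻¹ = s·A·(J·C⁻¹)⁻¹ = kg⁻¹·m⁻²·s⁴·A²
All reduce to kg⁻¹·m⁻²·s³·A² except E., which is kg⁻¹·m⁻²·s⁴·A².

E.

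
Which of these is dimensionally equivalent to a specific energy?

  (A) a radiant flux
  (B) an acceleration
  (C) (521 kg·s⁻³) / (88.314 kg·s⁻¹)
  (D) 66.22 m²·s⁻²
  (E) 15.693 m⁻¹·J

(D)

Reference: [specific energy] = m²·s⁻².
Each option:
  (A) [radiant flux] = kg·m²·s⁻³
  (B) [acceleration] = m·s⁻²
  (C) [kg·s⁻³] / [kg·s⁻¹] = s⁻²
  (D) m²·s⁻²  ← same
  (E) J·m⁻¹ = N·m·m⁻¹ = kg·m·s⁻²
Only (D) matches m²·s⁻².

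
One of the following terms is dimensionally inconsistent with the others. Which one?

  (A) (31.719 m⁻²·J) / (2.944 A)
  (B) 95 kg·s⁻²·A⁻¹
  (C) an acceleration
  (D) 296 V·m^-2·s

(C)

Work out the base dimensions of each:
  (A) [kg·s⁻²] / [A] = kg·s⁻²·A⁻¹
  (B) kg·s⁻²·A⁻¹
  (C) [acceleration] = m·s⁻²
  (D) V·s·m⁻² = J·C⁻¹·s·m⁻² = kg·s⁻²·A⁻¹
All reduce to kg·s⁻²·A⁻¹ except (C), which is m·s⁻².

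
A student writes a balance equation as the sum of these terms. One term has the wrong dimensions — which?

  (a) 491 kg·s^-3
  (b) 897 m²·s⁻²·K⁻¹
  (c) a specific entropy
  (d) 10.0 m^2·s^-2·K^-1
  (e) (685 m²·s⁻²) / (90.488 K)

(a)

Work out the base dimensions of each:
  (a) kg·s⁻³
  (b) m²·s⁻²·K⁻¹
  (c) [specific entropy] = m²·s⁻²·K⁻¹
  (d) m²·s⁻²·K⁻¹
  (e) [m²·s⁻²] / [K] = m²·s⁻²·K⁻¹
All reduce to m²·s⁻²·K⁻¹ except (a), which is kg·s⁻³.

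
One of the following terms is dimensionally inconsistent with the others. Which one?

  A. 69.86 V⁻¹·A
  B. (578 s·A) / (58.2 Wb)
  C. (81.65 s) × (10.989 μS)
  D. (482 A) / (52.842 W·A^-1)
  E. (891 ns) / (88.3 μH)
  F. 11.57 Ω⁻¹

C.

Work out the base dimensions of each:
  A. A·V⁻¹ = A·(J·C⁻¹)⁻¹ = kg⁻¹·m⁻²·s³·A²
  B. [s·A] / [kg·m²·s⁻²·A⁻¹] = kg⁻¹·m⁻²·s³·A²
  C. [s] · [kg⁻¹·m⁻²·s³·A²] = kg⁻¹·m⁻²·s⁴·A²
  D. [A] / [kg·m²·s⁻³·A⁻¹] = kg⁻¹·m⁻²·s³·A²
  E. [s] / [kg·m²·s⁻²·A⁻²] = kg⁻¹·m⁻²·s³·A²
  F. Ω⁻¹ = (V·A⁻¹)⁻¹ = kg⁻¹·m⁻²·s³·A²
All reduce to kg⁻¹·m⁻²·s³·A² except C., which is kg⁻¹·m⁻²·s⁴·A².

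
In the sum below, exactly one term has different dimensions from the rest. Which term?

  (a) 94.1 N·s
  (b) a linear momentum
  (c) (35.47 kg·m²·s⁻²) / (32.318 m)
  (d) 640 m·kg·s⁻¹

Expand each in SI base units:
  (a) N·s = kg·m·s⁻²·s = kg·m·s⁻¹
  (b) [linear momentum] = kg·m·s⁻¹
  (c) [kg·m²·s⁻²] / [m] = kg·m·s⁻²
  (d) kg·m·s⁻¹
All reduce to kg·m·s⁻¹ except (c), which is kg·m·s⁻².

(c)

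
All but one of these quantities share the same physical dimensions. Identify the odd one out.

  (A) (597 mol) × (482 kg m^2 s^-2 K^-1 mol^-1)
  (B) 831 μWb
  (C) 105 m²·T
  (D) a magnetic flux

In SI base units:
  (A) [mol] · [kg·m²·s⁻²·K⁻¹·mol⁻¹] = kg·m²·s⁻²·K⁻¹
  (B) Wb = V·s = kg·m²·s⁻²·A⁻¹
  (C) T·m² = Wb·m⁻²·m² = kg·m²·s⁻²·A⁻¹
  (D) [magnetic flux] = kg·m²·s⁻²·A⁻¹
All reduce to kg·m²·s⁻²·A⁻¹ except (A), which is kg·m²·s⁻²·K⁻¹.

(A)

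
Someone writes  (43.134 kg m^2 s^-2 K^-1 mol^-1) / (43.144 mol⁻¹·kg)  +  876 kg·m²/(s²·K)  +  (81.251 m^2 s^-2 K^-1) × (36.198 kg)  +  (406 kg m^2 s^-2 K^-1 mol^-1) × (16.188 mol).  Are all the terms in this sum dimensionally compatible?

No

In SI base units:
  (43.134 kg m^2 s^-2 K^-1 mol^-1) / (43.144 mol⁻¹·kg):  [kg·m²·s⁻²·K⁻¹·mol⁻¹] / [kg·mol⁻¹] = m²·s⁻²·K⁻¹
  876 kg·m²/(s²·K):  kg·m²·s⁻²·K⁻¹
  (81.251 m^2 s^-2 K^-1) × (36.198 kg):  [m²·s⁻²·K⁻¹] · [kg] = kg·m²·s⁻²·K⁻¹
  (406 kg m^2 s^-2 K^-1 mol^-1) × (16.188 mol):  [kg·m²·s⁻²·K⁻¹·mol⁻¹] · [mol] = kg·m²·s⁻²·K⁻¹
The terms do not share a single dimension (kg·m²·s⁻²·K⁻¹ vs m²·s⁻²·K⁻¹).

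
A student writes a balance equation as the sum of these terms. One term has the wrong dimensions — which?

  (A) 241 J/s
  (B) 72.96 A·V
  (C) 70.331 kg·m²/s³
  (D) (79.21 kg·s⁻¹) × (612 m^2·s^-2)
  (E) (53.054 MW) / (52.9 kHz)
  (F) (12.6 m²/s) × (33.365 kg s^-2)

(E)

Expand each in SI base units:
  (A) J·s⁻¹ = N·m·s⁻¹ = kg·m²·s⁻³
  (B) V·A = J·C⁻¹·A = kg·m²·s⁻³
  (C) kg·m²·s⁻³
  (D) [kg·s⁻¹] · [m²·s⁻²] = kg·m²·s⁻³
  (E) [kg·m²·s⁻³] / [s⁻¹] = kg·m²·s⁻²
  (F) [m²·s⁻¹] · [kg·s⁻²] = kg·m²·s⁻³
All reduce to kg·m²·s⁻³ except (E), which is kg·m²·s⁻².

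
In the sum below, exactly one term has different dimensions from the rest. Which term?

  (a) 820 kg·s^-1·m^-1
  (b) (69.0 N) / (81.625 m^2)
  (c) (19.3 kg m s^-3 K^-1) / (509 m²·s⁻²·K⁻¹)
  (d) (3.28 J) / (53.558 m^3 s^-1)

(b)

Dimensions:
  (a) kg·m⁻¹·s⁻¹
  (b) [kg·m·s⁻²] / [m²] = kg·m⁻¹·s⁻²
  (c) [kg·m·s⁻³·K⁻¹] / [m²·s⁻²·K⁻¹] = kg·m⁻¹·s⁻¹
  (d) [kg·m²·s⁻²] / [m³·s⁻¹] = kg·m⁻¹·s⁻¹
All reduce to kg·m⁻¹·s⁻¹ except (b), which is kg·m⁻¹·s⁻².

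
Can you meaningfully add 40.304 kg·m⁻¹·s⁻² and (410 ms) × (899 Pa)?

Expand each in SI base units:
  40.304 kg·m⁻¹·s⁻²:  kg·m⁻¹·s⁻²
  (410 ms) × (899 Pa):  [s] · [kg·m⁻¹·s⁻²] = kg·m⁻¹·s⁻¹
kg·m⁻¹·s⁻² ≠ kg·m⁻¹·s⁻¹, so they cannot be added.

No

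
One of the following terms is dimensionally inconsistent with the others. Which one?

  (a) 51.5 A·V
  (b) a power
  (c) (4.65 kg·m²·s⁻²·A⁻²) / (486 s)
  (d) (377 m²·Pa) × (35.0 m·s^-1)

(c)

In SI base units:
  (a) V·A = J·C⁻¹·A = kg·m²·s⁻³
  (b) [power] = kg·m²·s⁻³
  (c) [kg·m²·s⁻²·A⁻²] / [s] = kg·m²·s⁻³·A⁻²
  (d) [kg·m·s⁻²] · [m·s⁻¹] = kg·m²·s⁻³
All reduce to kg·m²·s⁻³ except (c), which is kg·m²·s⁻³·A⁻².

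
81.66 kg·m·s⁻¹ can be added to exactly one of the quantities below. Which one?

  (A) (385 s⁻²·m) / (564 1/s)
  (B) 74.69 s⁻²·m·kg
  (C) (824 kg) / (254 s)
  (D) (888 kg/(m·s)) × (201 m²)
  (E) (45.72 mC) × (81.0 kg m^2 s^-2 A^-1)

Reference: kg·m·s⁻¹.
Each option:
  (A) [m·s⁻²] / [s⁻¹] = m·s⁻¹
  (B) kg·m·s⁻²
  (C) [kg] / [s] = kg·s⁻¹
  (D) [kg·m⁻¹·s⁻¹] · [m²] = kg·m·s⁻¹  ← same
  (E) [s·A] · [kg·m²·s⁻²·A⁻¹] = kg·m²·s⁻¹
Only (D) matches kg·m·s⁻¹.

(D)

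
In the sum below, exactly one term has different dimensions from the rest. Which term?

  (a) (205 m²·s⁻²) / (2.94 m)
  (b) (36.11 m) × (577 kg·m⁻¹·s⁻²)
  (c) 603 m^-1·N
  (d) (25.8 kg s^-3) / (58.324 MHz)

Work out the base dimensions of each:
  (a) [m²·s⁻²] / [m] = m·s⁻²
  (b) [m] · [kg·m⁻¹·s⁻²] = kg·s⁻²
  (c) N·m⁻¹ = kg·m·s⁻²·m⁻¹ = kg·s⁻²
  (d) [kg·s⁻³] / [s⁻¹] = kg·s⁻²
All reduce to kg·s⁻² except (a), which is m·s⁻².

(a)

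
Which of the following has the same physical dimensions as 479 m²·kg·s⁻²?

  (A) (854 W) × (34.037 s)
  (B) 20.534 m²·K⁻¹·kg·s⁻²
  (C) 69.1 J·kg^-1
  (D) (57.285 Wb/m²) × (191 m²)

Reference: kg·m²·s⁻².
Each option:
  (A) [kg·m²·s⁻³] · [s] = kg·m²·s⁻²  ← same
  (B) kg·m²·s⁻²·K⁻¹
  (C) J·kg⁻¹ = N·m·kg⁻¹ = m²·s⁻²
  (D) [kg·s⁻²·A⁻¹] · [m²] = kg·m²·s⁻²·A⁻¹
Only (A) matches kg·m²·s⁻².

(A)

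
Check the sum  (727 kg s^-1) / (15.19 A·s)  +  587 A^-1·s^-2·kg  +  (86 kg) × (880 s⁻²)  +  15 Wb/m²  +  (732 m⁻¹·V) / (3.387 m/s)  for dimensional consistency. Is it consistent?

Work out the base dimensions of each:
  (727 kg s^-1) / (15.19 A·s):  [kg·s⁻¹] / [s·A] = kg·s⁻²·A⁻¹
  587 A^-1·s^-2·kg:  kg·s⁻²·A⁻¹
  (86 kg) × (880 s⁻²):  [kg] · [s⁻²] = kg·s⁻²
  15 Wb/m²:  Wb·m⁻² = V·s·m⁻² = kg·s⁻²·A⁻¹
  (732 m⁻¹·V) / (3.387 m/s):  [kg·m·s⁻³·A⁻¹] / [m·s⁻¹] = kg·s⁻²·A⁻¹
The terms do not share a single dimension (kg·s⁻² vs kg·s⁻²·A⁻¹).

No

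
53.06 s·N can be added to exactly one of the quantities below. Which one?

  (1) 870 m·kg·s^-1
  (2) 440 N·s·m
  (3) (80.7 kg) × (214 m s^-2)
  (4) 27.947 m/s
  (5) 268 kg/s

(1)

Reference: N·s = kg·m·s⁻²·s = kg·m·s⁻¹.
Each option:
  (1) kg·m·s⁻¹  ← same
  (2) N·m·s = kg·m·s⁻²·m·s = kg·m²·s⁻¹
  (3) [kg] · [m·s⁻²] = kg·m·s⁻²
  (4) m·s⁻¹
  (5) kg·s⁻¹
Only (1) matches kg·m·s⁻¹.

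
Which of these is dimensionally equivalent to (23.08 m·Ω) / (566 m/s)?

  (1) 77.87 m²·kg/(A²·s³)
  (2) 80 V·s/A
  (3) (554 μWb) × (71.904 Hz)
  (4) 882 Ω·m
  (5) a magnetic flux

(2)

Reference: [kg·m³·s⁻³·A⁻²] / [m·s⁻¹] = kg·m²·s⁻²·A⁻².
Each option:
  (1) kg·m²·s⁻³·A⁻²
  (2) V·s·A⁻¹ = J·C⁻¹·s·A⁻¹ = kg·m²·s⁻²·A⁻²  ← same
  (3) [kg·m²·s⁻²·A⁻¹] · [s⁻¹] = kg·m²·s⁻³·A⁻¹
  (4) Ω·m = V·A⁻¹·m = kg·m³·s⁻³·A⁻²
  (5) [magnetic flux] = kg·m²·s⁻²·A⁻¹
Only (2) matches kg·m²·s⁻²·A⁻².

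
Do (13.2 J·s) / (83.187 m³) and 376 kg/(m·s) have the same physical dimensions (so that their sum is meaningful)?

Reduce each to base SI dimensions:
  (13.2 J·s) / (83.187 m³):  [kg·m²·s⁻¹] / [m³] = kg·m⁻¹·s⁻¹
  376 kg/(m·s):  kg·m⁻¹·s⁻¹
Both are kg·m⁻¹·s⁻¹, so they have the same dimensions and can be added.

Yes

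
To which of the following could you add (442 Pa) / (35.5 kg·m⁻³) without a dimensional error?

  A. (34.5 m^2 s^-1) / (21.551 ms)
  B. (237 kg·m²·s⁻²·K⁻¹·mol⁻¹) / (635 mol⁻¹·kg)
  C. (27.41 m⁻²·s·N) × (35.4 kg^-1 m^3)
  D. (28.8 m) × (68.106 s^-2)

A.

Reference: [kg·m⁻¹·s⁻²] / [kg·m⁻³] = m²·s⁻².
Each option:
  A. [m²·s⁻¹] / [s] = m²·s⁻²  ← same
  B. [kg·m²·s⁻²·K⁻¹·mol⁻¹] / [kg·mol⁻¹] = m²·s⁻²·K⁻¹
  C. [kg·m⁻¹·s⁻¹] · [kg⁻¹·m³] = m²·s⁻¹
  D. [m] · [s⁻²] = m·s⁻²
Only A. matches m²·s⁻².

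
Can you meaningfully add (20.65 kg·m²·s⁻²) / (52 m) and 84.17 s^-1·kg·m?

No

Reduce each to base SI dimensions:
  (20.65 kg·m²·s⁻²) / (52 m):  [kg·m²·s⁻²] / [m] = kg·m·s⁻²
  84.17 s^-1·kg·m:  kg·m·s⁻¹
kg·m·s⁻² ≠ kg·m·s⁻¹, so they cannot be added.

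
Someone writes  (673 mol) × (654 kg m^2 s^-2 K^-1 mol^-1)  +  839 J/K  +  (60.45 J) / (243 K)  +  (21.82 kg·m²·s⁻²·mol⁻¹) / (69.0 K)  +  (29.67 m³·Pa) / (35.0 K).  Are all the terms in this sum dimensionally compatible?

No

In SI base units:
  (673 mol) × (654 kg m^2 s^-2 K^-1 mol^-1):  [mol] · [kg·m²·s⁻²·K⁻¹·mol⁻¹] = kg·m²·s⁻²·K⁻¹
  839 J/K:  J·K⁻¹ = N·m·K⁻¹ = kg·m²·s⁻²·K⁻¹
  (60.45 J) / (243 K):  [kg·m²·s⁻²] / [K] = kg·m²·s⁻²·K⁻¹
  (21.82 kg·m²·s⁻²·mol⁻¹) / (69.0 K):  [kg·m²·s⁻²·mol⁻¹] / [K] = kg·m²·s⁻²·K⁻¹·mol⁻¹
  (29.67 m³·Pa) / (35.0 K):  [kg·m²·s⁻²] / [K] = kg·m²·s⁻²·K⁻¹
The terms do not share a single dimension (kg·m²·s⁻²·K⁻¹ vs kg·m²·s⁻²·K⁻¹·mol⁻¹).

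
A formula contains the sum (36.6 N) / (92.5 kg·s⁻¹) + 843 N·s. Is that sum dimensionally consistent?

In SI base units:
  (36.6 N) / (92.5 kg·s⁻¹):  [kg·m·s⁻²] / [kg·s⁻¹] = m·s⁻¹
  843 N·s:  N·s = kg·m·s⁻²·s = kg·m·s⁻¹
m·s⁻¹ ≠ kg·m·s⁻¹, so they cannot be added.

No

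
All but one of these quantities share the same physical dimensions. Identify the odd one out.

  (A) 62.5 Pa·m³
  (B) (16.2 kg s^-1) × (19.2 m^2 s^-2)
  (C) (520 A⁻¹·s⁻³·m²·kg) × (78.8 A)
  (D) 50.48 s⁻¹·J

(A)

Expand each in SI base units:
  (A) Pa·m³ = N·m⁻²·m³ = kg·m²·s⁻²
  (B) [kg·s⁻¹] · [m²·s⁻²] = kg·m²·s⁻³
  (C) [kg·m²·s⁻³·A⁻¹] · [A] = kg·m²·s⁻³
  (D) J·s⁻¹ = N·m·s⁻¹ = kg·m²·s⁻³
All reduce to kg·m²·s⁻³ except (A), which is kg·m²·s⁻².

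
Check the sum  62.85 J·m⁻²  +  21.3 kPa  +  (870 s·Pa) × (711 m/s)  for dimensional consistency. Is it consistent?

Expand each in SI base units:
  62.85 J·m⁻²:  J·m⁻² = N·m·m⁻² = kg·s⁻²
  21.3 kPa:  Pa = N·m⁻² = kg·m⁻¹·s⁻²
  (870 s·Pa) × (711 m/s):  [kg·m⁻¹·s⁻¹] · [m·s⁻¹] = kg·s⁻²
The terms do not share a single dimension (kg·m⁻¹·s⁻² vs kg·s⁻²).

No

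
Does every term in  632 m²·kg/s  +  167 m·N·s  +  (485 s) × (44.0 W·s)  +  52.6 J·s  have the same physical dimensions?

Reduce each to base SI dimensions:
  632 m²·kg/s:  kg·m²·s⁻¹
  167 m·N·s:  N·m·s = kg·m·s⁻²·m·s = kg·m²·s⁻¹
  (485 s) × (44.0 W·s):  [s] · [kg·m²·s⁻²] = kg·m²·s⁻¹
  52.6 J·s:  J·s = N·m·s = kg·m²·s⁻¹
Every term reduces to kg·m²·s⁻¹.

Yes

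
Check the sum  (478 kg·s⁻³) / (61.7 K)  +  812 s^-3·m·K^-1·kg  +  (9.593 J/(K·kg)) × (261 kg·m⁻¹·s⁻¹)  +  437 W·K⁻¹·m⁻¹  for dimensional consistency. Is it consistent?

No

Reduce each to base SI dimensions:
  (478 kg·s⁻³) / (61.7 K):  [kg·s⁻³] / [K] = kg·s⁻³·K⁻¹
  812 s^-3·m·K^-1·kg:  kg·m·s⁻³·K⁻¹
  (9.593 J/(K·kg)) × (261 kg·m⁻¹·s⁻¹):  [m²·s⁻²·K⁻¹] · [kg·m⁻¹·s⁻¹] = kg·m·s⁻³·K⁻¹
  437 W·K⁻¹·m⁻¹:  W·m⁻¹·K⁻¹ = J·s⁻¹·m⁻¹·K⁻¹ = kg·m·s⁻³·K⁻¹
The terms do not share a single dimension (kg·m·s⁻³·K⁻¹ vs kg·s⁻³·K⁻¹).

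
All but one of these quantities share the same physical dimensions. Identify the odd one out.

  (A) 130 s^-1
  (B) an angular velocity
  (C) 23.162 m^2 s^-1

In SI base units:
  (A) s⁻¹
  (B) [angular velocity] = s⁻¹
  (C) m²·s⁻¹
All reduce to s⁻¹ except (C), which is m²·s⁻¹.

(C)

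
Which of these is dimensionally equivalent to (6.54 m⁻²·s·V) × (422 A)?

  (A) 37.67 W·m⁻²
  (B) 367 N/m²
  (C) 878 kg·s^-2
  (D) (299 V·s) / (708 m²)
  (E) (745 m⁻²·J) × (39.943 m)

Reference: [kg·s⁻²·A⁻¹] · [A] = kg·s⁻².
Each option:
  (A) W·m⁻² = J·s⁻¹·m⁻² = kg·s⁻³
  (B) N·m⁻² = kg·m·s⁻²·m⁻² = kg·m⁻¹·s⁻²
  (C) kg·s⁻²  ← same
  (D) [kg·m²·s⁻²·A⁻¹] / [m²] = kg·s⁻²·A⁻¹
  (E) [kg·s⁻²] · [m] = kg·m·s⁻²
Only (C) matches kg·s⁻².

(C)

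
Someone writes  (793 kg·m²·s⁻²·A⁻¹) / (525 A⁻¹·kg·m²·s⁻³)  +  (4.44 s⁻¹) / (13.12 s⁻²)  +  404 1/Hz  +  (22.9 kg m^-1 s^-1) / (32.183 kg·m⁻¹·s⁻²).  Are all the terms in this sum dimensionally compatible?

Yes

Dimensions:
  (793 kg·m²·s⁻²·A⁻¹) / (525 A⁻¹·kg·m²·s⁻³):  [kg·m²·s⁻²·A⁻¹] / [kg·m²·s⁻³·A⁻¹] = s
  (4.44 s⁻¹) / (13.12 s⁻²):  [s⁻¹] / [s⁻²] = s
  404 1/Hz:  Hz⁻¹ = (s⁻¹)⁻¹ = s
  (22.9 kg m^-1 s^-1) / (32.183 kg·m⁻¹·s⁻²):  [kg·m⁻¹·s⁻¹] / [kg·m⁻¹·s⁻²] = s
Every term reduces to s.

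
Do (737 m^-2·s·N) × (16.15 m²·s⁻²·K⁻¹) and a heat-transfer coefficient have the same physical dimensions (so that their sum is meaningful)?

No

Work out the base dimensions of each:
  (737 m^-2·s·N) × (16.15 m²·s⁻²·K⁻¹):  [kg·m⁻¹·s⁻¹] · [m²·s⁻²·K⁻¹] = kg·m·s⁻³·K⁻¹
  a heat-transfer coefficient:  [heat-transfer coefficient] = kg·s⁻³·K⁻¹
kg·m·s⁻³·K⁻¹ ≠ kg·s⁻³·K⁻¹, so they cannot be added.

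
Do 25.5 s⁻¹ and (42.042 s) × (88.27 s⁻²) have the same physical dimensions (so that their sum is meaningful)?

Yes

Reduce each to base SI dimensions:
  25.5 s⁻¹:  s⁻¹
  (42.042 s) × (88.27 s⁻²):  [s] · [s⁻²] = s⁻¹
Both are s⁻¹, so they have the same dimensions and can be added.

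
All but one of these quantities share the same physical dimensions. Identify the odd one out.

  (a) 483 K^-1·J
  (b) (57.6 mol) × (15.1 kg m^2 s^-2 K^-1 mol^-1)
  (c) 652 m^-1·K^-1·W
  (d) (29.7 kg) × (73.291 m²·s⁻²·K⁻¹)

(c)

Expand each in SI base units:
  (a) J·K⁻¹ = N·m·K⁻¹ = kg·m²·s⁻²·K⁻¹
  (b) [mol] · [kg·m²·s⁻²·K⁻¹·mol⁻¹] = kg·m²·s⁻²·K⁻¹
  (c) W·m⁻¹·K⁻¹ = J·s⁻¹·m⁻¹·K⁻¹ = kg·m·s⁻³·K⁻¹
  (d) [kg] · [m²·s⁻²·K⁻¹] = kg·m²·s⁻²·K⁻¹
All reduce to kg·m²·s⁻²·K⁻¹ except (c), which is kg·m·s⁻³·K⁻¹.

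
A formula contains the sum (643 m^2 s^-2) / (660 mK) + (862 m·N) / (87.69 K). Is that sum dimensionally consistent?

Expand each in SI base units:
  (643 m^2 s^-2) / (660 mK):  [m²·s⁻²] / [K] = m²·s⁻²·K⁻¹
  (862 m·N) / (87.69 K):  [kg·m²·s⁻²] / [K] = kg·m²·s⁻²·K⁻¹
m²·s⁻²·K⁻¹ ≠ kg·m²·s⁻²·K⁻¹, so they cannot be added.

No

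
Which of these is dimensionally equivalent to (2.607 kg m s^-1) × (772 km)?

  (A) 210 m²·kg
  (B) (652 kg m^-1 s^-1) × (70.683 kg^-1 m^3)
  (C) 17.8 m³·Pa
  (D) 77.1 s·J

Reference: [kg·m·s⁻¹] · [m] = kg·m²·s⁻¹.
Each option:
  (A) kg·m²
  (B) [kg·m⁻¹·s⁻¹] · [kg⁻¹·m³] = m²·s⁻¹
  (C) Pa·m³ = N·m⁻²·m³ = kg·m²·s⁻²
  (D) J·s = N·m·s = kg·m²·s⁻¹  ← same
Only (D) matches kg·m²·s⁻¹.

(D)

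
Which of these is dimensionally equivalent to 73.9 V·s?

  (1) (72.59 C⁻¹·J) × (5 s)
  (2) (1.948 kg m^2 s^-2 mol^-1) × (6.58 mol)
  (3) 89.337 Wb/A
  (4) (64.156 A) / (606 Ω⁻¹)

Reference: V·s = J·C⁻¹·s = kg·m²·s⁻²·A⁻¹.
Each option:
  (1) [kg·m²·s⁻³·A⁻¹] · [s] = kg·m²·s⁻²·A⁻¹  ← same
  (2) [kg·m²·s⁻²·mol⁻¹] · [mol] = kg·m²·s⁻²
  (3) Wb·A⁻¹ = V·s·A⁻¹ = kg·m²·s⁻²·A⁻²
  (4) [A] / [kg⁻¹·m⁻²·s³·A²] = kg·m²·s⁻³·A⁻¹
Only (1) matches kg·m²·s⁻²·A⁻¹.

(1)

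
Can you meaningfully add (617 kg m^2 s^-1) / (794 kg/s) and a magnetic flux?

No

Dimensions:
  (617 kg m^2 s^-1) / (794 kg/s):  [kg·m²·s⁻¹] / [kg·s⁻¹] = m²
  a magnetic flux:  [magnetic flux] = kg·m²·s⁻²·A⁻¹
m² ≠ kg·m²·s⁻²·A⁻¹, so they cannot be added.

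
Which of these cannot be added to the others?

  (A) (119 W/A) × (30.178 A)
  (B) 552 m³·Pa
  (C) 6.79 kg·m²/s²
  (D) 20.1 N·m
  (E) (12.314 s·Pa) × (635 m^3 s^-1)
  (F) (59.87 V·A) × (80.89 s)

Expand each in SI base units:
  (A) [kg·m²·s⁻³·A⁻¹] · [A] = kg·m²·s⁻³
  (B) Pa·m³ = N·m⁻²·m³ = kg·m²·s⁻²
  (C) kg·m²·s⁻²
  (D) N·m = kg·m·s⁻²·m = kg·m²·s⁻²
  (E) [kg·m⁻¹·s⁻¹] · [m³·s⁻¹] = kg·m²·s⁻²
  (F) [kg·m²·s⁻³] · [s] = kg·m²·s⁻²
All reduce to kg·m²·s⁻² except (A), which is kg·m²·s⁻³.

(A)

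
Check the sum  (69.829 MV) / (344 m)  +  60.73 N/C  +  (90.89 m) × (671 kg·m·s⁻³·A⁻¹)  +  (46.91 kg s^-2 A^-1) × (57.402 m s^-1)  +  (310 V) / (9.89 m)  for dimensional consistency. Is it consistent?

No

In SI base units:
  (69.829 MV) / (344 m):  [kg·m²·s⁻³·A⁻¹] / [m] = kg·m·s⁻³·A⁻¹
  60.73 N/C:  N·C⁻¹ = kg·m·s⁻²·(s·A)⁻¹ = kg·m·s⁻³·A⁻¹
  (90.89 m) × (671 kg·m·s⁻³·A⁻¹):  [m] · [kg·m·s⁻³·A⁻¹] = kg·m²·s⁻³·A⁻¹
  (46.91 kg s^-2 A^-1) × (57.402 m s^-1):  [kg·s⁻²·A⁻¹] · [m·s⁻¹] = kg·m·s⁻³·A⁻¹
  (310 V) / (9.89 m):  [kg·m²·s⁻³·A⁻¹] / [m] = kg·m·s⁻³·A⁻¹
The terms do not share a single dimension (kg·m²·s⁻³·A⁻¹ vs kg·m·s⁻³·A⁻¹).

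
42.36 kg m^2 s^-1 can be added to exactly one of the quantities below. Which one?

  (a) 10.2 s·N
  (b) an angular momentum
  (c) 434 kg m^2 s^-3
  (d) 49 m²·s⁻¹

Reference: kg·m²·s⁻¹.
Each option:
  (a) N·s = kg·m·s⁻²·s = kg·m·s⁻¹
  (b) [angular momentum] = kg·m²·s⁻¹  ← same
  (c) kg·m²·s⁻³
  (d) m²·s⁻¹
Only (b) matches kg·m²·s⁻¹.

(b)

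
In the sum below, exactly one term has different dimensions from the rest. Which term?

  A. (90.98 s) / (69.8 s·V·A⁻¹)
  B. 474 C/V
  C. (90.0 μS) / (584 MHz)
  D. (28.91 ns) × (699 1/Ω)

In SI base units:
  A. [s] / [kg·m²·s⁻²·A⁻²] = kg⁻¹·m⁻²·s³·A²
  B. C·V⁻¹ = s·A·(J·C⁻¹)⁻¹ = kg⁻¹·m⁻²·s⁴·A²
  C. [kg⁻¹·m⁻²·s³·A²] / [s⁻¹] = kg⁻¹·m⁻²·s⁴·A²
  D. [s] · [kg⁻¹·m⁻²·s³·A²] = kg⁻¹·m⁻²·s⁴·A²
All reduce to kg⁻¹·m⁻²·s⁴·A² except A., which is kg⁻¹·m⁻²·s³·A².

A.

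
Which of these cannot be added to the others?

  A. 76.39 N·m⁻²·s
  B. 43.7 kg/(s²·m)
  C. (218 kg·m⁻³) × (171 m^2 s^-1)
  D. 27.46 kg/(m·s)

Expand each in SI base units:
  A. N·s·m⁻² = kg·m·s⁻²·s·m⁻² = kg·m⁻¹·s⁻¹
  B. kg·m⁻¹·s⁻²
  C. [kg·m⁻³] · [m²·s⁻¹] = kg·m⁻¹·s⁻¹
  D. kg·m⁻¹·s⁻¹
All reduce to kg·m⁻¹·s⁻¹ except B., which is kg·m⁻¹·s⁻².

B.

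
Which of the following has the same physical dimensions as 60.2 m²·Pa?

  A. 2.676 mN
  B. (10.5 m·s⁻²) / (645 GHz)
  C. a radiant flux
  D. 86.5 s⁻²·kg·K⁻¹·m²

A.

Reference: Pa·m² = N·m⁻²·m² = kg·m·s⁻².
Each option:
  A. N = kg·m·s⁻²  ← same
  B. [m·s⁻²] / [s⁻¹] = m·s⁻¹
  C. [radiant flux] = kg·m²·s⁻³
  D. kg·m²·s⁻²·K⁻¹
Only A. matches kg·m·s⁻².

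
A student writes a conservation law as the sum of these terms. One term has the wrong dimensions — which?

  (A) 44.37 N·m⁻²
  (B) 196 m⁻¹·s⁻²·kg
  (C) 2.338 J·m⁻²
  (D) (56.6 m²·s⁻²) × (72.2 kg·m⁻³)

(C)

Dimensions:
  (A) N·m⁻² = kg·m·s⁻²·m⁻² = kg·m⁻¹·s⁻²
  (B) kg·m⁻¹·s⁻²
  (C) J·m⁻² = N·m·m⁻² = kg·s⁻²
  (D) [m²·s⁻²] · [kg·m⁻³] = kg·m⁻¹·s⁻²
All reduce to kg·m⁻¹·s⁻² except (C), which is kg·s⁻².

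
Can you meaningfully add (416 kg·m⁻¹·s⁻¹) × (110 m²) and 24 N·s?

Expand each in SI base units:
  (416 kg·m⁻¹·s⁻¹) × (110 m²):  [kg·m⁻¹·s⁻¹] · [m²] = kg·m·s⁻¹
  24 N·s:  N·s = kg·m·s⁻²·s = kg·m·s⁻¹
Both are kg·m·s⁻¹, so they have the same dimensions and can be added.

Yes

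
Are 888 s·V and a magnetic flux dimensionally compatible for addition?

Yes

In SI base units:
  888 s·V:  V·s = J·C⁻¹·s = kg·m²·s⁻²·A⁻¹
  a magnetic flux:  [magnetic flux] = kg·m²·s⁻²·A⁻¹
Both are kg·m²·s⁻²·A⁻¹, so they have the same dimensions and can be added.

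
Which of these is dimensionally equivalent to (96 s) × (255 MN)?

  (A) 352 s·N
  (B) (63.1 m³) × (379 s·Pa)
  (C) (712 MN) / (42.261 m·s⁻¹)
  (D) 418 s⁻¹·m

(A)

Reference: [s] · [kg·m·s⁻²] = kg·m·s⁻¹.
Each option:
  (A) N·s = kg·m·s⁻²·s = kg·m·s⁻¹  ← same
  (B) [m³] · [kg·m⁻¹·s⁻¹] = kg·m²·s⁻¹
  (C) [kg·m·s⁻²] / [m·s⁻¹] = kg·s⁻¹
  (D) m·s⁻¹
Only (A) matches kg·m·s⁻¹.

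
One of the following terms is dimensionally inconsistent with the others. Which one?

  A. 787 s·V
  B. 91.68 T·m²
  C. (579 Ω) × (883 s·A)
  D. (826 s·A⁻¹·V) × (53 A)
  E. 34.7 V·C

E.

In SI base units:
  A. V·s = J·C⁻¹·s = kg·m²·s⁻²·A⁻¹
  B. T·m² = Wb·m⁻²·m² = kg·m²·s⁻²·A⁻¹
  C. [kg·m²·s⁻³·A⁻²] · [s·A] = kg·m²·s⁻²·A⁻¹
  D. [kg·m²·s⁻²·A⁻²] · [A] = kg·m²·s⁻²·A⁻¹
  E. C·V = s·A·J·C⁻¹ = kg·m²·s⁻²
All reduce to kg·m²·s⁻²·A⁻¹ except E., which is kg·m²·s⁻².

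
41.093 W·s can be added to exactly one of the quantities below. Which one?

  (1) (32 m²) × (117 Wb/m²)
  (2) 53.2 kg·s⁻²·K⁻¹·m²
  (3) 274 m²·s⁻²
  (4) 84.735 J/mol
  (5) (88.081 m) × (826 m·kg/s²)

Reference: W·s = J·s⁻¹·s = kg·m²·s⁻².
Each option:
  (1) [m²] · [kg·s⁻²·A⁻¹] = kg·m²·s⁻²·A⁻¹
  (2) kg·m²·s⁻²·K⁻¹
  (3) m²·s⁻²
  (4) J·mol⁻¹ = N·m·mol⁻¹ = kg·m²·s⁻²·mol⁻¹
  (5) [m] · [kg·m·s⁻²] = kg·m²·s⁻²  ← same
Only (5) matches kg·m²·s⁻².

(5)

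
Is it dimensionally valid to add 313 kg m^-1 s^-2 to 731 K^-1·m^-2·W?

Work out the base dimensions of each:
  313 kg m^-1 s^-2:  kg·m⁻¹·s⁻²
  731 K^-1·m^-2·W:  W·m⁻²·K⁻¹ = J·s⁻¹·m⁻²·K⁻¹ = kg·s⁻³·K⁻¹
kg·m⁻¹·s⁻² ≠ kg·s⁻³·K⁻¹, so they cannot be added.

No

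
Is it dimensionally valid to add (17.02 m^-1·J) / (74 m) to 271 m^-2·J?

Work out the base dimensions of each:
  (17.02 m^-1·J) / (74 m):  [kg·m·s⁻²] / [m] = kg·s⁻²
  271 m^-2·J:  J·m⁻² = N·m·m⁻² = kg·s⁻²
Both are kg·s⁻², so they have the same dimensions and can be added.

Yes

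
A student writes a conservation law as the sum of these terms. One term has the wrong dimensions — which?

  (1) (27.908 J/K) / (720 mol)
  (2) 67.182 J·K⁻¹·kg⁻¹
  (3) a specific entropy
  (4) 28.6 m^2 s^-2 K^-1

Work out the base dimensions of each:
  (1) [kg·m²·s⁻²·K⁻¹] / [mol] = kg·m²·s⁻²·K⁻¹·mol⁻¹
  (2) J·kg⁻¹·K⁻¹ = N·m·kg⁻¹·K⁻¹ = m²·s⁻²·K⁻¹
  (3) [specific entropy] = m²·s⁻²·K⁻¹
  (4) m²·s⁻²·K⁻¹
All reduce to m²·s⁻²·K⁻¹ except (1), which is kg·m²·s⁻²·K⁻¹·mol⁻¹.

(1)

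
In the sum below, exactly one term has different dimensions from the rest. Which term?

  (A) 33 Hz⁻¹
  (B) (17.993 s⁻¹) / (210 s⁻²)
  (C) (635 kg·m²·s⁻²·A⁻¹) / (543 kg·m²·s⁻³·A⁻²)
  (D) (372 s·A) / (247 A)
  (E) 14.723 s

(C)

Dimensions:
  (A) Hz⁻¹ = (s⁻¹)⁻¹ = s
  (B) [s⁻¹] / [s⁻²] = s
  (C) [kg·m²·s⁻²·A⁻¹] / [kg·m²·s⁻³·A⁻²] = s·A
  (D) [s·A] / [A] = s
  (E) s
All reduce to s except (C), which is s·A.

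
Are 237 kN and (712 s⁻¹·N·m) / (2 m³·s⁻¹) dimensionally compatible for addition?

Expand each in SI base units:
  237 kN:  N = kg·m·s⁻²
  (712 s⁻¹·N·m) / (2 m³·s⁻¹):  [kg·m²·s⁻³] / [m³·s⁻¹] = kg·m⁻¹·s⁻²
kg·m·s⁻² ≠ kg·m⁻¹·s⁻², so they cannot be added.

No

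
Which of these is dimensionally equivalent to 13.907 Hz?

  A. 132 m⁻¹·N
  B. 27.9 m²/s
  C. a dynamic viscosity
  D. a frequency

Reference: Hz = s⁻¹.
Each option:
  A. N·m⁻¹ = kg·m·s⁻²·m⁻¹ = kg·s⁻²
  B. m²·s⁻¹
  C. [dynamic viscosity] = kg·m⁻¹·s⁻¹
  D. [frequency] = s⁻¹  ← same
Only D. matches s⁻¹.

D.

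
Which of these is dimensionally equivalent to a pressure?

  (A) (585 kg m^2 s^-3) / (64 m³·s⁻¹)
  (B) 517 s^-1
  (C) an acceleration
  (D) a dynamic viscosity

Reference: [pressure] = kg·m⁻¹·s⁻².
Each option:
  (A) [kg·m²·s⁻³] / [m³·s⁻¹] = kg·m⁻¹·s⁻²  ← same
  (B) s⁻¹
  (C) [acceleration] = m·s⁻²
  (D) [dynamic viscosity] = kg·m⁻¹·s⁻¹
Only (A) matches kg·m⁻¹·s⁻².

(A)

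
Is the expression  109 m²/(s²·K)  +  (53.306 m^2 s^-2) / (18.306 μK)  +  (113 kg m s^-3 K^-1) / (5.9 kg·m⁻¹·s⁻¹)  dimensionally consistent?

Dimensions:
  109 m²/(s²·K):  m²·s⁻²·K⁻¹
  (53.306 m^2 s^-2) / (18.306 μK):  [m²·s⁻²] / [K] = m²·s⁻²·K⁻¹
  (113 kg m s^-3 K^-1) / (5.9 kg·m⁻¹·s⁻¹):  [kg·m·s⁻³·K⁻¹] / [kg·m⁻¹·s⁻¹] = m²·s⁻²·K⁻¹
Every term reduces to m²·s⁻²·K⁻¹.

Yes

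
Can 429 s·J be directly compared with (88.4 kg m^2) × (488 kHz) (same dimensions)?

Work out the base dimensions of each:
  429 s·J:  J·s = N·m·s = kg·m²·s⁻¹
  (88.4 kg m^2) × (488 kHz):  [kg·m²] · [s⁻¹] = kg·m²·s⁻¹
Both are kg·m²·s⁻¹, so they have the same dimensions and can be added.

Yes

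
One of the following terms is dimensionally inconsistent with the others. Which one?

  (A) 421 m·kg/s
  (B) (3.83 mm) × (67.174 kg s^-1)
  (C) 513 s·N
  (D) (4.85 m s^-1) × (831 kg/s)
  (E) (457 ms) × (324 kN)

(D)

Work out the base dimensions of each:
  (A) kg·m·s⁻¹
  (B) [m] · [kg·s⁻¹] = kg·m·s⁻¹
  (C) N·s = kg·m·s⁻²·s = kg·m·s⁻¹
  (D) [m·s⁻¹] · [kg·s⁻¹] = kg·m·s⁻²
  (E) [s] · [kg·m·s⁻²] = kg·m·s⁻¹
All reduce to kg·m·s⁻¹ except (D), which is kg·m·s⁻².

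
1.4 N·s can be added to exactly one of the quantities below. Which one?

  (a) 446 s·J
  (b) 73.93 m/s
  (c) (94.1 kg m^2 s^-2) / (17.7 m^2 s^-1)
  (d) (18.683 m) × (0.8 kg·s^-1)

(d)

Reference: N·s = kg·m·s⁻²·s = kg·m·s⁻¹.
Each option:
  (a) J·s = N·m·s = kg·m²·s⁻¹
  (b) m·s⁻¹
  (c) [kg·m²·s⁻²] / [m²·s⁻¹] = kg·s⁻¹
  (d) [m] · [kg·s⁻¹] = kg·m·s⁻¹  ← same
Only (d) matches kg·m·s⁻¹.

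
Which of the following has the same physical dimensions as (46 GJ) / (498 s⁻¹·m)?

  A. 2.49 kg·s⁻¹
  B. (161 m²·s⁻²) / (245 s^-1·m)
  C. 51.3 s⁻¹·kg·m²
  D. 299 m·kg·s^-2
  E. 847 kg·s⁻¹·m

E.

Reference: [kg·m²·s⁻²] / [m·s⁻¹] = kg·m·s⁻¹.
Each option:
  A. kg·s⁻¹
  B. [m²·s⁻²] / [m·s⁻¹] = m·s⁻¹
  C. kg·m²·s⁻¹
  D. kg·m·s⁻²
  E. kg·m·s⁻¹  ← same
Only E. matches kg·m·s⁻¹.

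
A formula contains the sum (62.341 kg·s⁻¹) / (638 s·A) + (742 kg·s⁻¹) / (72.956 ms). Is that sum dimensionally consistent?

No

Work out the base dimensions of each:
  (62.341 kg·s⁻¹) / (638 s·A):  [kg·s⁻¹] / [s·A] = kg·s⁻²·A⁻¹
  (742 kg·s⁻¹) / (72.956 ms):  [kg·s⁻¹] / [s] = kg·s⁻²
kg·s⁻²·A⁻¹ ≠ kg·s⁻², so they cannot be added.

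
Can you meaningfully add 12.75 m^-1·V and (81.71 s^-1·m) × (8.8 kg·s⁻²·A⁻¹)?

Expand each in SI base units:
  12.75 m^-1·V:  V·m⁻¹ = J·C⁻¹·m⁻¹ = kg·m·s⁻³·A⁻¹
  (81.71 s^-1·m) × (8.8 kg·s⁻²·A⁻¹):  [m·s⁻¹] · [kg·s⁻²·A⁻¹] = kg·m·s⁻³·A⁻¹
Both are kg·m·s⁻³·A⁻¹, so they have the same dimensions and can be added.

Yes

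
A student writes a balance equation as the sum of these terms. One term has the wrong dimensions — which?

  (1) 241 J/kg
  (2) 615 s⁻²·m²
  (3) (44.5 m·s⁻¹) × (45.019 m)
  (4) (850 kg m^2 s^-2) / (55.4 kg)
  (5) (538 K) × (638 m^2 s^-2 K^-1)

Dimensions:
  (1) J·kg⁻¹ = N·m·kg⁻¹ = m²·s⁻²
  (2) m²·s⁻²
  (3) [m·s⁻¹] · [m] = m²·s⁻¹
  (4) [kg·m²·s⁻²] / [kg] = m²·s⁻²
  (5) [K] · [m²·s⁻²·K⁻¹] = m²·s⁻²
All reduce to m²·s⁻² except (3), which is m²·s⁻¹.

(3)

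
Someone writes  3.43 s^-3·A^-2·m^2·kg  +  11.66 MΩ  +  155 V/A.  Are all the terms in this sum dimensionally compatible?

Work out the base dimensions of each:
  3.43 s^-3·A^-2·m^2·kg:  kg·m²·s⁻³·A⁻²
  11.66 MΩ:  Ω = V·A⁻¹ = kg·m²·s⁻³·A⁻²
  155 V/A:  V·A⁻¹ = J·C⁻¹·A⁻¹ = kg·m²·s⁻³·A⁻²
Every term reduces to kg·m²·s⁻³·A⁻².

Yes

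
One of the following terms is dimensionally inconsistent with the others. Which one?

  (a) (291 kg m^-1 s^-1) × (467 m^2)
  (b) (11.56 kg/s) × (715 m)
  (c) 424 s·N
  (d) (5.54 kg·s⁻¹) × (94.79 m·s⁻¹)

Work out the base dimensions of each:
  (a) [kg·m⁻¹·s⁻¹] · [m²] = kg·m·s⁻¹
  (b) [kg·s⁻¹] · [m] = kg·m·s⁻¹
  (c) N·s = kg·m·s⁻²·s = kg·m·s⁻¹
  (d) [kg·s⁻¹] · [m·s⁻¹] = kg·m·s⁻²
All reduce to kg·m·s⁻¹ except (d), which is kg·m·s⁻².

(d)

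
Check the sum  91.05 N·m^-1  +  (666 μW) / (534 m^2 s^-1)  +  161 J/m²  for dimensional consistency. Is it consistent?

Yes

Expand each in SI base units:
  91.05 N·m^-1:  N·m⁻¹ = kg·m·s⁻²·m⁻¹ = kg·s⁻²
  (666 μW) / (534 m^2 s^-1):  [kg·m²·s⁻³] / [m²·s⁻¹] = kg·s⁻²
  161 J/m²:  J·m⁻² = N·m·m⁻² = kg·s⁻²
Every term reduces to kg·s⁻².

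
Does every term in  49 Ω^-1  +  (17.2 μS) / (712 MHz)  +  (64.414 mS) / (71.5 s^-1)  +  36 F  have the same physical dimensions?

No

Expand each in SI base units:
  49 Ω^-1:  Ω⁻¹ = (V·A⁻¹)⁻¹ = kg⁻¹·m⁻²·s³·A²
  (17.2 μS) / (712 MHz):  [kg⁻¹·m⁻²·s³·A²] / [s⁻¹] = kg⁻¹·m⁻²·s⁴·A²
  (64.414 mS) / (71.5 s^-1):  [kg⁻¹·m⁻²·s³·A²] / [s⁻¹] = kg⁻¹·m⁻²·s⁴·A²
  36 F:  F = C·V⁻¹ = kg⁻¹·m⁻²·s⁴·A²
The terms do not share a single dimension (kg⁻¹·m⁻²·s³·A² vs kg⁻¹·m⁻²·s⁴·A²).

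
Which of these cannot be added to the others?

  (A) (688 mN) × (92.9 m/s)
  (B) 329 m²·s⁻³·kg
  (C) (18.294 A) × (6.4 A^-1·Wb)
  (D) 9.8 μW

(C)

Expand each in SI base units:
  (A) [kg·m·s⁻²] · [m·s⁻¹] = kg·m²·s⁻³
  (B) kg·m²·s⁻³
  (C) [A] · [kg·m²·s⁻²·A⁻²] = kg·m²·s⁻²·A⁻¹
  (D) W = J·s⁻¹ = kg·m²·s⁻³
All reduce to kg·m²·s⁻³ except (C), which is kg·m²·s⁻²·A⁻¹.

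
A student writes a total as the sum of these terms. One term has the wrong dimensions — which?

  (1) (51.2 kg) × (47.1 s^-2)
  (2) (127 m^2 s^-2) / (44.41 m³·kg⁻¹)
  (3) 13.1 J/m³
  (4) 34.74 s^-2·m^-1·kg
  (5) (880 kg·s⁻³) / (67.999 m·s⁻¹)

Work out the base dimensions of each:
  (1) [kg] · [s⁻²] = kg·s⁻²
  (2) [m²·s⁻²] / [kg⁻¹·m³] = kg·m⁻¹·s⁻²
  (3) J·m⁻³ = N·m·m⁻³ = kg·m⁻¹·s⁻²
  (4) kg·m⁻¹·s⁻²
  (5) [kg·s⁻³] / [m·s⁻¹] = kg·m⁻¹·s⁻²
All reduce to kg·m⁻¹·s⁻² except (1), which is kg·s⁻².

(1)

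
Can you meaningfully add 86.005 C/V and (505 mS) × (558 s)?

Yes

Work out the base dimensions of each:
  86.005 C/V:  C·V⁻¹ = s·A·(J·C⁻¹)⁻¹ = kg⁻¹·m⁻²·s⁴·A²
  (505 mS) × (558 s):  [kg⁻¹·m⁻²·s³·A²] · [s] = kg⁻¹·m⁻²·s⁴·A²
Both are kg⁻¹·m⁻²·s⁴·A², so they have the same dimensions and can be added.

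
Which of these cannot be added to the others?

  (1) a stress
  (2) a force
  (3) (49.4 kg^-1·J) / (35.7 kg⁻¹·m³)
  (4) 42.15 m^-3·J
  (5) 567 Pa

(2)

Expand each in SI base units:
  (1) [stress] = kg·m⁻¹·s⁻²
  (2) [force] = kg·m·s⁻²
  (3) [m²·s⁻²] / [kg⁻¹·m³] = kg·m⁻¹·s⁻²
  (4) J·m⁻³ = N·m·m⁻³ = kg·m⁻¹·s⁻²
  (5) Pa = N·m⁻² = kg·m⁻¹·s⁻²
All reduce to kg·m⁻¹·s⁻² except (2), which is kg·m·s⁻².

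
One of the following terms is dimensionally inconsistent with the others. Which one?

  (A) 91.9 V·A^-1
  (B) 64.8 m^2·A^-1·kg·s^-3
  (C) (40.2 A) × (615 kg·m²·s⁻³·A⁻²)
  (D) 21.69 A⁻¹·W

(A)

Dimensions:
  (A) V·A⁻¹ = J·C⁻¹·A⁻¹ = kg·m²·s⁻³·A⁻²
  (B) kg·m²·s⁻³·A⁻¹
  (C) [A] · [kg·m²·s⁻³·A⁻²] = kg·m²·s⁻³·A⁻¹
  (D) W·A⁻¹ = J·s⁻¹·A⁻¹ = kg·m²·s⁻³·A⁻¹
All reduce to kg·m²·s⁻³·A⁻¹ except (A), which is kg·m²·s⁻³·A⁻².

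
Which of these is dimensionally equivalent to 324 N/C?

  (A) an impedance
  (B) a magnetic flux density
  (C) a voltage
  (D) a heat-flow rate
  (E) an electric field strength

(E)

Reference: N·C⁻¹ = kg·m·s⁻²·(s·A)⁻¹ = kg·m·s⁻³·A⁻¹.
Each option:
  (A) [impedance] = kg·m²·s⁻³·A⁻²
  (B) [magnetic flux density] = kg·s⁻²·A⁻¹
  (C) [voltage] = kg·m²·s⁻³·A⁻¹
  (D) [heat-flow rate] = kg·m²·s⁻³
  (E) [electric field strength] = kg·m·s⁻³·A⁻¹  ← same
Only (E) matches kg·m·s⁻³·A⁻¹.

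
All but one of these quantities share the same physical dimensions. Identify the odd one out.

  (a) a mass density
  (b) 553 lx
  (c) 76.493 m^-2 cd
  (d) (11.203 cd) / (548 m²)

Work out the base dimensions of each:
  (a) [mass density] = kg·m⁻³
  (b) lx = lm·m⁻² = m⁻²·cd
  (c) m⁻²·cd
  (d) [cd] / [m²] = m⁻²·cd
All reduce to m⁻²·cd except (a), which is kg·m⁻³.

(a)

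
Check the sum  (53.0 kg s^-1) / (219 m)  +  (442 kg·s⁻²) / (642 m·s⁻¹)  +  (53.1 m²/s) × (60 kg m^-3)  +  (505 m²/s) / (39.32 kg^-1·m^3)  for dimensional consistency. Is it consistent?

Work out the base dimensions of each:
  (53.0 kg s^-1) / (219 m):  [kg·s⁻¹] / [m] = kg·m⁻¹·s⁻¹
  (442 kg·s⁻²) / (642 m·s⁻¹):  [kg·s⁻²] / [m·s⁻¹] = kg·m⁻¹·s⁻¹
  (53.1 m²/s) × (60 kg m^-3):  [m²·s⁻¹] · [kg·m⁻³] = kg·m⁻¹·s⁻¹
  (505 m²/s) / (39.32 kg^-1·m^3):  [m²·s⁻¹] / [kg⁻¹·m³] = kg·m⁻¹·s⁻¹
Every term reduces to kg·m⁻¹·s⁻¹.

Yes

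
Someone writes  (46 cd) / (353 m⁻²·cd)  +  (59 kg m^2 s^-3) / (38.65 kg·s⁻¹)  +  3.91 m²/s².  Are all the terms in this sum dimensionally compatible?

Dimensions:
  (46 cd) / (353 m⁻²·cd):  [cd] / [m⁻²·cd] = m²
  (59 kg m^2 s^-3) / (38.65 kg·s⁻¹):  [kg·m²·s⁻³] / [kg·s⁻¹] = m²·s⁻²
  3.91 m²/s²:  m²·s⁻²
The terms do not share a single dimension (m² vs m²·s⁻²).

No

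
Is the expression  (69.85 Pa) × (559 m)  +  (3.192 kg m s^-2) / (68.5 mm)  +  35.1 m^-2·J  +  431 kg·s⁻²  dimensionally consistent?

Yes

Work out the base dimensions of each:
  (69.85 Pa) × (559 m):  [kg·m⁻¹·s⁻²] · [m] = kg·s⁻²
  (3.192 kg m s^-2) / (68.5 mm):  [kg·m·s⁻²] / [m] = kg·s⁻²
  35.1 m^-2·J:  J·m⁻² = N·m·m⁻² = kg·s⁻²
  431 kg·s⁻²:  kg·s⁻²
Every term reduces to kg·s⁻².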